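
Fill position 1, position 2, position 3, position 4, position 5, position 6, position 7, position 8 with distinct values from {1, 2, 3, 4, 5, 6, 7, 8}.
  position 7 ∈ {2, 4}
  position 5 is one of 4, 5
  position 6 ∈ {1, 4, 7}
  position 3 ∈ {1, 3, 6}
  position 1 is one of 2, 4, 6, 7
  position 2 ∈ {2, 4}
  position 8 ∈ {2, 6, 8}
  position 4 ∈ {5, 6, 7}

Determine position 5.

The 8 variables draw from only 8 values {1, 2, 3, 4, 5, 6, 7, 8}, so each is used; only position 3 can be 3, hence position 3 = 3.
The 7 still-open variables together cover exactly {1, 2, 4, 5, 6, 7, 8} — 7 values for 7 variables — and 1 appears only in position 6's list, so position 6 = 1.
The 6 still-open variables together cover exactly {2, 4, 5, 6, 7, 8} — 6 values for 6 variables — and 8 appears only in position 8's list, so position 8 = 8.
The 2 variables position 2 and position 7 are confined to {2, 4}, which locks those values in; drop them from position 1, position 5.
So position 5 = 5.

5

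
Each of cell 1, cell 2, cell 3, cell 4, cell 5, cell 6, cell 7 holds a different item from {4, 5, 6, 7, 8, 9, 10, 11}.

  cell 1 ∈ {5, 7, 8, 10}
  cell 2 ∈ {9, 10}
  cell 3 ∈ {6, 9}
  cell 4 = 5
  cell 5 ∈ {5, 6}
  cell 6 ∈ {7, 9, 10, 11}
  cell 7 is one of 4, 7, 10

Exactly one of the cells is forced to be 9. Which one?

cell 3

cell 4 must be 5 (only option left). So cell 1, cell 5 can't be 5.
cell 5's domain is down to {6}, so cell 5 = 6. Eliminate 6 elsewhere: cell 3.
So 9 goes to cell 3.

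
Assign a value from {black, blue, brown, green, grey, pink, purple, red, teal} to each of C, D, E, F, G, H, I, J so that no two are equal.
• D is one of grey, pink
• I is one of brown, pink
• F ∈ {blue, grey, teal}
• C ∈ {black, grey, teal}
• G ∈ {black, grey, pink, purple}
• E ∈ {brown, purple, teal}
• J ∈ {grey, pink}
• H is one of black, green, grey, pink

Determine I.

brown

Among the 8 variables, blue fits only F (and all 8 values in {black, blue, brown, green, grey, pink, purple, teal} must be used), so F = blue.
Among the 7 still-open variables, green fits only H (and all 7 values in {black, brown, green, grey, pink, purple, teal} must be used), so H = green.
The 2 variables D and J are confined to {grey, pink}, which locks those values in; drop them from C, G, I.
So I = brown.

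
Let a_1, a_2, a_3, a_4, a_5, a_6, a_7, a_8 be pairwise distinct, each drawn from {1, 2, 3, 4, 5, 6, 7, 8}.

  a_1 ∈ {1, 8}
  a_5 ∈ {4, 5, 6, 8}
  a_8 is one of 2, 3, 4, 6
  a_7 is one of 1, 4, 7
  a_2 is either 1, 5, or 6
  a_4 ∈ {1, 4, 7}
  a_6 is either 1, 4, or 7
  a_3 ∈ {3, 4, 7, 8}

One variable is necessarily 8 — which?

The 8 variables together cover exactly {1, 2, 3, 4, 5, 6, 7, 8} — 8 values for 8 variables — and 2 appears only in a_8's list, so a_8 = 2.
The 7 still-open variables draw from only 7 values {1, 3, 4, 5, 6, 7, 8}, so each is used; only a_3 can be 3, hence a_3 = 3.
a_4, a_6, a_7 share exactly the 3 values {1, 4, 7}; by pigeonhole those values go to them, so strike 1, 4, 7 from a_1, a_2, a_5.
So 8 goes to a_1.

a_1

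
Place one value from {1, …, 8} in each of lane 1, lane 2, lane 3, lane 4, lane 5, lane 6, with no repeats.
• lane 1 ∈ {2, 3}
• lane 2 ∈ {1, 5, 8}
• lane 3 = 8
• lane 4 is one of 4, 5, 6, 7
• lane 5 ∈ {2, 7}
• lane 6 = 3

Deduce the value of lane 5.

lane 3's domain is down to {8}, so lane 3 = 8. Strike 8 from lane 2.
lane 6 has just one choice, so lane 6 = 3. So lane 1 can't be 3.
That leaves lane 1 = 2. Strike 2 from lane 5.
So lane 5 = 7.

7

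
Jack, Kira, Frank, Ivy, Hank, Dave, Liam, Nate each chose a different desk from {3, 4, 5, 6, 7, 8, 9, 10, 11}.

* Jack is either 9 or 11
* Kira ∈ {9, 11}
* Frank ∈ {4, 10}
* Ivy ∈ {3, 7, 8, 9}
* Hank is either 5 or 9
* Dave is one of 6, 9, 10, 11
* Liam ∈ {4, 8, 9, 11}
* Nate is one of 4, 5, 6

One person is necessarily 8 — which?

Liam

Jack and Kira between them cover only {9, 11} — a naked pair. Remove those values from Ivy, Hank, Dave, Liam.
Hank has just one choice, so Hank = 5. Remove 5 from Nate.
The 3 variables Frank, Dave, Nate are confined to {4, 6, 10}, which locks those values in; drop them from Liam.
So 8 goes to Liam.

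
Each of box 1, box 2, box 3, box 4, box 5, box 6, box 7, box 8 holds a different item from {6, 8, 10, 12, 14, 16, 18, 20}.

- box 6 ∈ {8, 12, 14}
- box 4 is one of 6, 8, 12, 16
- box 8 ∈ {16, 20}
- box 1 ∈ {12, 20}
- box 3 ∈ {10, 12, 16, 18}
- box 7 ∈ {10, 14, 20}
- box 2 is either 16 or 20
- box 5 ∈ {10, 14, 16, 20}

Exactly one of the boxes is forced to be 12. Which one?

box 1

The 8 variables together cover exactly {6, 8, 10, 12, 14, 16, 18, 20} — 8 values for 8 variables — and 6 appears only in box 4's list, so box 4 = 6.
Among the 7 still-open variables, 8 fits only box 6 (and all 7 values in {8, 10, 12, 14, 16, 18, 20} must be used), so box 6 = 8.
The 6 still-open variables together cover exactly {10, 12, 14, 16, 18, 20} — 6 values for 6 variables — and 18 appears only in box 3's list, so box 3 = 18.
The 5 still-open variables together cover exactly {10, 12, 14, 16, 20} — 5 values for 5 variables — and 12 appears only in box 1's list, so box 1 = 12.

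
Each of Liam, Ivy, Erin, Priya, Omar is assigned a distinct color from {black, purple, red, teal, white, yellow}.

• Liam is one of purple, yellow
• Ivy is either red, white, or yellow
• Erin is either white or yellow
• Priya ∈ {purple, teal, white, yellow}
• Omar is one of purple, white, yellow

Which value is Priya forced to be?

The 5 variables draw from only 5 values {purple, red, teal, white, yellow}, so each is used; only Ivy can be red, hence Ivy = red.
Among the 4 still-open variables, teal fits only Priya (and all 4 values in {purple, teal, white, yellow} must be used), so Priya = teal.

teal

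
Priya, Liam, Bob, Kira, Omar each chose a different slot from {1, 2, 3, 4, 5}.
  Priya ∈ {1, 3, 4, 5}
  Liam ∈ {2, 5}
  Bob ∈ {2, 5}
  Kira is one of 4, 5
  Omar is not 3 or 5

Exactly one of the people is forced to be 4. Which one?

Among the 5 variables, 3 fits only Priya (and all 5 values in {1, 2, 3, 4, 5} must be used), so Priya = 3.
The 4 still-open variables draw from only 4 values {1, 2, 4, 5}, so each is used; only Omar can be 1, hence Omar = 1.
The 3 still-open variables draw from only 3 values {2, 4, 5}, so each is used; only Kira can be 4, hence Kira = 4.

Kira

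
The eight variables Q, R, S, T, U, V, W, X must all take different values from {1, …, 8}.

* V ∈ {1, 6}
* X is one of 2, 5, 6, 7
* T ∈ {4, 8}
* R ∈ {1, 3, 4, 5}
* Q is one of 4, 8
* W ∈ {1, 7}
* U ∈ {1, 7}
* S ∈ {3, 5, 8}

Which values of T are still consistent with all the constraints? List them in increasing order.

4, 8

The 8 variables together cover exactly {1, 2, 3, 4, 5, 6, 7, 8} — 8 values for 8 variables — and 2 appears only in X's list, so X = 2.
The 7 still-open variables together cover exactly {1, 3, 4, 5, 6, 7, 8} — 7 values for 7 variables — and 6 appears only in V's list, so V = 6.
Q and T between them cover only {4, 8} — a naked pair. Remove those values from R, S.
The 2 variables U and W are confined to {1, 7}, which locks those values in; drop them from R.
No further eliminations apply; T can still be any of 4, 8.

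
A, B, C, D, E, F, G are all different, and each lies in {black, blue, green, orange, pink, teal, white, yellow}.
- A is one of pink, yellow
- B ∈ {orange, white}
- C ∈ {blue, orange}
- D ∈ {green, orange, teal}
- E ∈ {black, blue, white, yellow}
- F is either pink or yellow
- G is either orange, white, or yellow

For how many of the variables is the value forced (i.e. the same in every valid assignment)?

2

A and F share exactly the 2 values {pink, yellow}; by pigeonhole those values go to them, so strike pink, yellow from E, G.
B and G between them cover only {orange, white} — a naked pair. Remove those values from C, D, E.
C's domain is down to {blue}, so C = blue. Eliminate blue elsewhere: E.
E has just one choice, so E = black.
Determined: C=blue, E=black. The other variables each still have more than one consistent value. That makes 2.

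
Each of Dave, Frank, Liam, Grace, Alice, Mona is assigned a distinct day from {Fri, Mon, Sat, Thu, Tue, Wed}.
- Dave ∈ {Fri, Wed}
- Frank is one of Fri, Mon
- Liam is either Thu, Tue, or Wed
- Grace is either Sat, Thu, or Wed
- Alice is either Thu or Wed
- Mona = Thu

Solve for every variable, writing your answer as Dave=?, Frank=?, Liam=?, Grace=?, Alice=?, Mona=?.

Dave=Fri, Frank=Mon, Liam=Tue, Grace=Sat, Alice=Wed, Mona=Thu

Mona's domain is down to {Thu}, so Mona = Thu. Remove Thu from Liam, Grace, Alice.
That leaves Alice = Wed. So Dave, Liam, Grace can't be Wed.
That leaves Dave = Fri. Remove Fri from Frank.
That leaves Frank = Mon.
Liam's domain is down to {Tue}, so Liam = Tue.
Grace must be Sat (only option left).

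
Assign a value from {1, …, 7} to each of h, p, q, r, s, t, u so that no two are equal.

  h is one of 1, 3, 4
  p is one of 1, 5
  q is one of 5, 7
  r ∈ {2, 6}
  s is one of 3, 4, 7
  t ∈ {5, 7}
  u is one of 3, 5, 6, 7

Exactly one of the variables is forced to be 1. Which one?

p

The 7 variables together cover exactly {1, 2, 3, 4, 5, 6, 7} — 7 values for 7 variables — and 2 appears only in r's list, so r = 2.
Among the 6 still-open variables, 6 fits only u (and all 6 values in {1, 3, 4, 5, 6, 7} must be used), so u = 6.
q and t share exactly the 2 values {5, 7}; by pigeonhole those values go to them, so strike 5, 7 from p, s.
So 1 goes to p.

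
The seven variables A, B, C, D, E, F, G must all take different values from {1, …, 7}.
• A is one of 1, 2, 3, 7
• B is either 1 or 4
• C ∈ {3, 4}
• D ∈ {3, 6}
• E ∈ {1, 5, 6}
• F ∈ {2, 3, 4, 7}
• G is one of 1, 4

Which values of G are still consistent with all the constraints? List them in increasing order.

1, 4

The 7 variables draw from only 7 values {1, 2, 3, 4, 5, 6, 7}, so each is used; only E can be 5, hence E = 5.
The 6 still-open variables together cover exactly {1, 2, 3, 4, 6, 7} — 6 values for 6 variables — and 6 appears only in D's list, so D = 6.
B and G between them cover only {1, 4} — a naked pair. Remove those values from A, C, F.
C's domain is down to {3}, so C = 3. Eliminate 3 elsewhere: A, F.
No further eliminations apply; G can still be any of 1, 4.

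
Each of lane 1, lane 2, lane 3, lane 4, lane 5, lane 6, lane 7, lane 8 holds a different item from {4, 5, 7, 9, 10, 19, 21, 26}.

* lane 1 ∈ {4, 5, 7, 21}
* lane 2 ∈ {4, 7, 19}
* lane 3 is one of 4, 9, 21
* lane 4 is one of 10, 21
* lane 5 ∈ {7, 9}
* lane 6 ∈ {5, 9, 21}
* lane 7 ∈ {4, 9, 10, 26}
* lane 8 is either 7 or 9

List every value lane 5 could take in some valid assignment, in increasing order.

The 8 variables together cover exactly {4, 5, 7, 9, 10, 19, 21, 26} — 8 values for 8 variables — and 19 appears only in lane 2's list, so lane 2 = 19.
The 7 still-open variables together cover exactly {4, 5, 7, 9, 10, 21, 26} — 7 values for 7 variables — and 26 appears only in lane 7's list, so lane 7 = 26.
Among the 6 still-open variables, 10 fits only lane 4 (and all 6 values in {4, 5, 7, 9, 10, 21} must be used), so lane 4 = 10.
The 2 variables lane 5 and lane 8 are confined to {7, 9}, which locks those values in; drop them from lane 1, lane 3, lane 6.
No further eliminations apply; lane 5 can still be any of 7, 9.

7, 9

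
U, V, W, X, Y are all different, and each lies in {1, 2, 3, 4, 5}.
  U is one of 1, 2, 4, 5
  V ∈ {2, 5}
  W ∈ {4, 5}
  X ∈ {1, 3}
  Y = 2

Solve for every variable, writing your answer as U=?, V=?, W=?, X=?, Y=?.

Y must be 2 (only option left). Remove 2 from U, V.
V has just one choice, so V = 5. So U, W can't be 5.
That leaves W = 4. Eliminate 4 elsewhere: U.
That leaves U = 1. Eliminate 1 elsewhere: X.
That leaves X = 3.

U=1, V=5, W=4, X=3, Y=2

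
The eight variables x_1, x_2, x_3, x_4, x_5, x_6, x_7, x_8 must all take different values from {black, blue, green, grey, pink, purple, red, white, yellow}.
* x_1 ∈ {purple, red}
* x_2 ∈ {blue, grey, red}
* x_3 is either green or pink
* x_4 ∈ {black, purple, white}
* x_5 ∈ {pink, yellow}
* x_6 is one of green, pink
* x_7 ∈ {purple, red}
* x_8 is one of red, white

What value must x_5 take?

The 2 variables x_1 and x_7 are confined to {purple, red}, which locks those values in; drop them from x_2, x_4, x_8.
That leaves x_8 = white. So x_4 can't be white.
That leaves x_4 = black.
x_3 and x_6 between them cover only {green, pink} — a naked pair. Remove those values from x_5.
So x_5 = yellow.

yellow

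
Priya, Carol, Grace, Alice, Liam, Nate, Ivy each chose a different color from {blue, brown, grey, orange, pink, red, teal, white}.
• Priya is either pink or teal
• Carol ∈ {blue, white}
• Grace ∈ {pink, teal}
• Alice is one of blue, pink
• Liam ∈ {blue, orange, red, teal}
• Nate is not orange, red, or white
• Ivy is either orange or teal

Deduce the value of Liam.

red

Priya and Grace between them cover only {pink, teal} — a naked pair. Remove those values from Alice, Liam, Nate, Ivy.
Alice has just one choice, so Alice = blue. So Carol, Liam, Nate can't be blue.
Ivy has just one choice, so Ivy = orange. Strike orange from Liam.
So Liam = red.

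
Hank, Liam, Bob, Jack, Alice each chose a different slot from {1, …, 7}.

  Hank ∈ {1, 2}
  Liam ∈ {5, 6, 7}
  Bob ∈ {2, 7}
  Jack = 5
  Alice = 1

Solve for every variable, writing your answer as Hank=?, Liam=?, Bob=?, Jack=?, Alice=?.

Hank=2, Liam=6, Bob=7, Jack=5, Alice=1

Jack must be 5 (only option left). So Liam can't be 5.
Alice must be 1 (only option left). So Hank can't be 1.
That leaves Hank = 2. Eliminate 2 elsewhere: Bob.
Bob has just one choice, so Bob = 7. Eliminate 7 elsewhere: Liam.
Liam has just one choice, so Liam = 6.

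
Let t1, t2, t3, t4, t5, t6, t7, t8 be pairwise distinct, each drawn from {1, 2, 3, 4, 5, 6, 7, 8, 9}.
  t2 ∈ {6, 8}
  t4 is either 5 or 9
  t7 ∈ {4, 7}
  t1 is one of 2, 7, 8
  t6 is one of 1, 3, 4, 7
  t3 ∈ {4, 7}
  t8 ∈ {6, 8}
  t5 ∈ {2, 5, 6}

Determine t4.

t2 and t8 share exactly the 2 values {6, 8}; by pigeonhole those values go to them, so strike 6, 8 from t1, t5.
t3 and t7 between them cover only {4, 7} — a naked pair. Remove those values from t1, t6.
t1 must be 2 (only option left). Eliminate 2 elsewhere: t5.
t5 must be 5 (only option left). Strike 5 from t4.
So t4 = 9.

9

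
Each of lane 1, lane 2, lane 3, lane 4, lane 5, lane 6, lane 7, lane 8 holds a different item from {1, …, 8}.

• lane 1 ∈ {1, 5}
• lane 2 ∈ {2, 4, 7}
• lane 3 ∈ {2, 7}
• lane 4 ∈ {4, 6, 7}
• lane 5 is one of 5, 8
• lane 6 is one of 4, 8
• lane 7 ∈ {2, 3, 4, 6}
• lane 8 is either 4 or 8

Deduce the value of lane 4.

The 8 variables draw from only 8 values {1, 2, 3, 4, 5, 6, 7, 8}, so each is used; only lane 1 can be 1, hence lane 1 = 1.
Among the 7 still-open variables, 3 fits only lane 7 (and all 7 values in {2, 3, 4, 5, 6, 7, 8} must be used), so lane 7 = 3.
The 6 still-open variables together cover exactly {2, 4, 5, 6, 7, 8} — 6 values for 6 variables — and 5 appears only in lane 5's list, so lane 5 = 5.
The 5 still-open variables together cover exactly {2, 4, 6, 7, 8} — 5 values for 5 variables — and 6 appears only in lane 4's list, so lane 4 = 6.

6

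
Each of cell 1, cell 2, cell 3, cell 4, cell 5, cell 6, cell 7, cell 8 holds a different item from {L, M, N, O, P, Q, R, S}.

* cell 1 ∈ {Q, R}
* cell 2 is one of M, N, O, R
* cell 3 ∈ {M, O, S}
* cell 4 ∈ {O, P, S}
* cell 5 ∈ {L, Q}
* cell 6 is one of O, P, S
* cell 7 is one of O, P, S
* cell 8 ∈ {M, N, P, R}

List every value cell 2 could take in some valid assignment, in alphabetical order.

N, R

Among the 8 variables, L fits only cell 5 (and all 8 values in {L, M, N, O, P, Q, R, S} must be used), so cell 5 = L.
The 7 still-open variables draw from only 7 values {M, N, O, P, Q, R, S}, so each is used; only cell 1 can be Q, hence cell 1 = Q.
cell 4, cell 6, cell 7 between them cover only {O, P, S} — a naked triple. Remove those values from cell 2, cell 3, cell 8.
cell 3 has just one choice, so cell 3 = M. So cell 2, cell 8 can't be M.
No further eliminations apply; cell 2 can still be any of N, R.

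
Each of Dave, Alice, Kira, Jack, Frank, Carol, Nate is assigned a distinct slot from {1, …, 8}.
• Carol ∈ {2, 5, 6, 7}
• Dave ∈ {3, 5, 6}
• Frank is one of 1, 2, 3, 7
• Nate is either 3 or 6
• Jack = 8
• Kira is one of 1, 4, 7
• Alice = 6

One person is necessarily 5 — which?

Alice has just one choice, so Alice = 6. Remove 6 from Dave, Carol, Nate.
That leaves Jack = 8.
That leaves Nate = 3. Eliminate 3 elsewhere: Dave, Frank.
So 5 goes to Dave.

Dave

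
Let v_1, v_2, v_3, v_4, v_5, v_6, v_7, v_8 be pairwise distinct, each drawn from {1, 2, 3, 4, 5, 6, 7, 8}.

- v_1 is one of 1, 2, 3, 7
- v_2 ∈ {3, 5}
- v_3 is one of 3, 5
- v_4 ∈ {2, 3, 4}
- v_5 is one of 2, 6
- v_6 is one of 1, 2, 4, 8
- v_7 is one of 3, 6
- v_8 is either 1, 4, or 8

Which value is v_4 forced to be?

4

Among the 8 variables, 7 fits only v_1 (and all 8 values in {1, 2, 3, 4, 5, 6, 7, 8} must be used), so v_1 = 7.
v_2 and v_3 share exactly the 2 values {3, 5}; by pigeonhole those values go to them, so strike 3, 5 from v_4, v_7.
That leaves v_7 = 6. So v_5 can't be 6.
That leaves v_5 = 2. Strike 2 from v_4, v_6.
So v_4 = 4.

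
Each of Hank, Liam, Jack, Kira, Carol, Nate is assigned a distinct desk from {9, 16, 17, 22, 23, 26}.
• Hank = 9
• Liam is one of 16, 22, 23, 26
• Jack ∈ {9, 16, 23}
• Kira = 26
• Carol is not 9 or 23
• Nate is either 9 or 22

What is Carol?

Hank's domain is down to {9}, so Hank = 9. So Jack, Nate can't be 9.
That leaves Kira = 26. Eliminate 26 elsewhere: Liam, Carol.
Nate's domain is down to {22}, so Nate = 22. Remove 22 from Liam, Carol.
The 3 still-open variables draw from only 3 values {16, 17, 23}, so each is used; only Carol can be 17, hence Carol = 17.

17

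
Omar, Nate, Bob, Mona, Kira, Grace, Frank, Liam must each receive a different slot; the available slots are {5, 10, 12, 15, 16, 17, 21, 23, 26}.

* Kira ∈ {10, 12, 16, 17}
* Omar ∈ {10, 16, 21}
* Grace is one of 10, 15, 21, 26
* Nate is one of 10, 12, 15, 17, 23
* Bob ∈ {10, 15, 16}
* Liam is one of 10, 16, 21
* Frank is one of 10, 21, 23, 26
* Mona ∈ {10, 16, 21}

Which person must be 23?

Frank

Omar, Mona, Liam between them cover only {10, 16, 21} — a naked triple. Remove those values from Nate, Bob, Kira, Grace, Frank.
Bob has just one choice, so Bob = 15. So Nate, Grace can't be 15.
That leaves Grace = 26. So Frank can't be 26.
So 23 goes to Frank.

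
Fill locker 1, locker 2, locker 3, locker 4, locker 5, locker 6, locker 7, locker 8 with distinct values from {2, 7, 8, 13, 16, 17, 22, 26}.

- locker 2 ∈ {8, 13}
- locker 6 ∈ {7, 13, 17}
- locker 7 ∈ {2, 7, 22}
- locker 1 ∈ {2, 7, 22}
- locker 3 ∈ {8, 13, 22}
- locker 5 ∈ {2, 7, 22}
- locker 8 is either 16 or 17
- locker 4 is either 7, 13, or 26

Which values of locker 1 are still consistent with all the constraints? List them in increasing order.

2, 7, 22

Among the 8 variables, 16 fits only locker 8 (and all 8 values in {2, 7, 8, 13, 16, 17, 22, 26} must be used), so locker 8 = 16.
Among the 7 still-open variables, 17 fits only locker 6 (and all 7 values in {2, 7, 8, 13, 17, 22, 26} must be used), so locker 6 = 17.
Among the 6 still-open variables, 26 fits only locker 4 (and all 6 values in {2, 7, 8, 13, 22, 26} must be used), so locker 4 = 26.
locker 1, locker 5, locker 7 share exactly the 3 values {2, 7, 22}; by pigeonhole those values go to them, so strike 2, 7, 22 from locker 3.
No further eliminations apply; locker 1 can still be any of 2, 7, 22.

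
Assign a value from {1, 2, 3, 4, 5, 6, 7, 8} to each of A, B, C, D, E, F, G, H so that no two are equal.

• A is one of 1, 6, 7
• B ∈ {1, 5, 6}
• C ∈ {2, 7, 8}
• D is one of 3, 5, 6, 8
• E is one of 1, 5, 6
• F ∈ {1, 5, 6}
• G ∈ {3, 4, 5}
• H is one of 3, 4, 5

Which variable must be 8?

D

The 8 variables together cover exactly {1, 2, 3, 4, 5, 6, 7, 8} — 8 values for 8 variables — and 2 appears only in C's list, so C = 2.
The 7 still-open variables draw from only 7 values {1, 3, 4, 5, 6, 7, 8}, so each is used; only A can be 7, hence A = 7.
Among the 6 still-open variables, 8 fits only D (and all 6 values in {1, 3, 4, 5, 6, 8} must be used), so D = 8.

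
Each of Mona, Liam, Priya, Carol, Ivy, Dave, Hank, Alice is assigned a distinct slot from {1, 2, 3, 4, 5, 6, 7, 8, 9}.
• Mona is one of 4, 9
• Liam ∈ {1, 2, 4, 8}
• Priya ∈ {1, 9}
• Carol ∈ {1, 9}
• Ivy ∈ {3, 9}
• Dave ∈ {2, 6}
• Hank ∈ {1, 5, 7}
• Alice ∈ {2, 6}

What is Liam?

8

The 2 variables Priya and Carol are confined to {1, 9}, which locks those values in; drop them from Mona, Liam, Ivy, Hank.
Mona must be 4 (only option left). Strike 4 from Liam.
Ivy must be 3 (only option left).
The 2 variables Dave and Alice are confined to {2, 6}, which locks those values in; drop them from Liam.
So Liam = 8.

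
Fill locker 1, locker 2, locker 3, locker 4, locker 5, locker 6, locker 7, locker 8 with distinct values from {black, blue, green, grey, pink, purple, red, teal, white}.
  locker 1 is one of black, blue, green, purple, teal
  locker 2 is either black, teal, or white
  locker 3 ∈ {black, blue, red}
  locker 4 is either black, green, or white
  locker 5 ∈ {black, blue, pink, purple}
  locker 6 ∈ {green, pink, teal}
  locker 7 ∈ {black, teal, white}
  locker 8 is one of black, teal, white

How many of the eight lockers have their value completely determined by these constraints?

3

The 8 variables together cover exactly {black, blue, green, pink, purple, red, teal, white} — 8 values for 8 variables — and red appears only in locker 3's list, so locker 3 = red.
The 3 variables locker 2, locker 7, locker 8 are confined to {black, teal, white}, which locks those values in; drop them from locker 1, locker 4, locker 5, locker 6.
That leaves locker 4 = green. Eliminate green elsewhere: locker 1, locker 6.
locker 6's domain is down to {pink}, so locker 6 = pink. So locker 5 can't be pink.
Determined: locker 3=red, locker 4=green, locker 6=pink. The other lockers each still have more than one consistent value. That makes 3.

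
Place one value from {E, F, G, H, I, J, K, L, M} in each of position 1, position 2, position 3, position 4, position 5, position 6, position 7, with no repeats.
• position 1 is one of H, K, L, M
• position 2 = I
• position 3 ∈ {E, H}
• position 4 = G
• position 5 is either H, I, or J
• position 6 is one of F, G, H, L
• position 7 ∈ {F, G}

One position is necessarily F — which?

position 2 must be I (only option left). Remove I from position 5.
position 4 must be G (only option left). Eliminate G elsewhere: position 6, position 7.
So F goes to position 7.

position 7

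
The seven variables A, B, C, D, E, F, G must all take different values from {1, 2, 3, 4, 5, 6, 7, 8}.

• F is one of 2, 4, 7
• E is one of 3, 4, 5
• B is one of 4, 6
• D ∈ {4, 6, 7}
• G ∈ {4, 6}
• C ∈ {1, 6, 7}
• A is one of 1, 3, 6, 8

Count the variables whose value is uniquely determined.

3

The 2 variables B and G are confined to {4, 6}, which locks those values in; drop them from A, C, D, E, F.
D has just one choice, so D = 7. So C, F can't be 7.
That leaves F = 2.
C must be 1 (only option left). So A can't be 1.
Determined: C=1, D=7, F=2. The other variables each still have more than one consistent value. That makes 3.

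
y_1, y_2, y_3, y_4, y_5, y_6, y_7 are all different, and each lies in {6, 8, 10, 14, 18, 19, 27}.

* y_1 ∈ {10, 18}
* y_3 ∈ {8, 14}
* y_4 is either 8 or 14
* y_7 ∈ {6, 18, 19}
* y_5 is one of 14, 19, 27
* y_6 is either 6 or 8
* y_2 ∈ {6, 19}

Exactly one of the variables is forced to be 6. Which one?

The 7 variables together cover exactly {6, 8, 10, 14, 18, 19, 27} — 7 values for 7 variables — and 10 appears only in y_1's list, so y_1 = 10.
Among the 6 still-open variables, 18 fits only y_7 (and all 6 values in {6, 8, 14, 18, 19, 27} must be used), so y_7 = 18.
The 5 still-open variables together cover exactly {6, 8, 14, 19, 27} — 5 values for 5 variables — and 27 appears only in y_5's list, so y_5 = 27.
The 4 still-open variables draw from only 4 values {6, 8, 14, 19}, so each is used; only y_2 can be 19, hence y_2 = 19.
The 3 still-open variables draw from only 3 values {6, 8, 14}, so each is used; only y_6 can be 6, hence y_6 = 6.

y_6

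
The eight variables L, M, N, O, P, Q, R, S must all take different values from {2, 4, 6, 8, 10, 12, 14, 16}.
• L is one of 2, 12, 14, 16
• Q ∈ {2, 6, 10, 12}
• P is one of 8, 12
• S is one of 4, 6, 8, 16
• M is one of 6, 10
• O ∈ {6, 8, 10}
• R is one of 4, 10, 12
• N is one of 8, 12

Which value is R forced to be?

4

The 8 variables draw from only 8 values {2, 4, 6, 8, 10, 12, 14, 16}, so each is used; only L can be 14, hence L = 14.
The 7 still-open variables together cover exactly {2, 4, 6, 8, 10, 12, 16} — 7 values for 7 variables — and 2 appears only in Q's list, so Q = 2.
The 6 still-open variables draw from only 6 values {4, 6, 8, 10, 12, 16}, so each is used; only S can be 16, hence S = 16.
The 5 still-open variables together cover exactly {4, 6, 8, 10, 12} — 5 values for 5 variables — and 4 appears only in R's list, so R = 4.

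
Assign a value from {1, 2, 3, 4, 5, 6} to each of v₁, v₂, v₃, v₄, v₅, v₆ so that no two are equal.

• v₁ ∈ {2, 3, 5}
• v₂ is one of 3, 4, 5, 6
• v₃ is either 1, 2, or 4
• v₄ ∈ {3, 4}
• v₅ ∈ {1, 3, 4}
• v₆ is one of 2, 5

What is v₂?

6

The 6 variables together cover exactly {1, 2, 3, 4, 5, 6} — 6 values for 6 variables — and 6 appears only in v₂'s list, so v₂ = 6.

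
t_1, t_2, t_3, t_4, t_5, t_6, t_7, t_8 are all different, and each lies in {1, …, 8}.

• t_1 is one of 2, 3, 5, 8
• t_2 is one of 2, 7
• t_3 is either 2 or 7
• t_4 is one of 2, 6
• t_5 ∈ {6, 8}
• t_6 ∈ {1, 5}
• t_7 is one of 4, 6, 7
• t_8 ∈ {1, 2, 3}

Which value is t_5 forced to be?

The 8 variables together cover exactly {1, 2, 3, 4, 5, 6, 7, 8} — 8 values for 8 variables — and 4 appears only in t_7's list, so t_7 = 4.
t_2 and t_3 share exactly the 2 values {2, 7}; by pigeonhole those values go to them, so strike 2, 7 from t_1, t_4, t_8.
t_4 has just one choice, so t_4 = 6. So t_5 can't be 6.
So t_5 = 8.

8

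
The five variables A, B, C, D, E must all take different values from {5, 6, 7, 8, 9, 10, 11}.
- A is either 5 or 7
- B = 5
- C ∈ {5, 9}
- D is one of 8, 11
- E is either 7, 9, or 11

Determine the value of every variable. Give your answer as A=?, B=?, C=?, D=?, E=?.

A=7, B=5, C=9, D=8, E=11

B must be 5 (only option left). Eliminate 5 elsewhere: A, C.
That leaves C = 9. Remove 9 from E.
A's domain is down to {7}, so A = 7. So E can't be 7.
That leaves E = 11. So D can't be 11.
That leaves D = 8.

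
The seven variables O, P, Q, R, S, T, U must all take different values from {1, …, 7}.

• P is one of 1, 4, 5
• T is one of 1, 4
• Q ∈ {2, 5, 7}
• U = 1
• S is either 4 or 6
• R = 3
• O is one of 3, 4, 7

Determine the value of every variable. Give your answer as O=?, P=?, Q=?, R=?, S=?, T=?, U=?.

O=7, P=5, Q=2, R=3, S=6, T=4, U=1

R must be 3 (only option left). Strike 3 from O.
U's domain is down to {1}, so U = 1. Remove 1 from P, T.
T must be 4 (only option left). Remove 4 from O, P, S.
O's domain is down to {7}, so O = 7. Strike 7 from Q.
P's domain is down to {5}, so P = 5. Eliminate 5 elsewhere: Q.
Q has just one choice, so Q = 2.
That leaves S = 6.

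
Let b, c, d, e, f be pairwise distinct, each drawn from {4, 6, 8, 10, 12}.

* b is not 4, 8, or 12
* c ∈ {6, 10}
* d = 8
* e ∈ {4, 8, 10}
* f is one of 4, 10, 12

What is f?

12

d must be 8 (only option left). Eliminate 8 elsewhere: e.
The 4 still-open variables draw from only 4 values {4, 6, 10, 12}, so each is used; only f can be 12, hence f = 12.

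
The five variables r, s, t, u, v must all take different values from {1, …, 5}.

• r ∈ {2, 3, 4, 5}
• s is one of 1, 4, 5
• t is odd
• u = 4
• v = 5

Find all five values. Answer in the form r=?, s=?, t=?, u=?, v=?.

u has just one choice, so u = 4. Remove 4 from r, s.
That leaves v = 5. Remove 5 from r, s, t.
s must be 1 (only option left). Eliminate 1 elsewhere: t.
That leaves t = 3. Strike 3 from r.
r's domain is down to {2}, so r = 2.

r=2, s=1, t=3, u=4, v=5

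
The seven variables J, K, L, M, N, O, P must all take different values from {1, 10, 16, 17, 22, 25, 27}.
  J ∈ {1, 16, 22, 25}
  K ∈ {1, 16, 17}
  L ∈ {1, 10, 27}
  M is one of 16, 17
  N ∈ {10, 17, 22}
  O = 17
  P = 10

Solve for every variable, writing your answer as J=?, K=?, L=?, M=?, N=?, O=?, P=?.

J=25, K=1, L=27, M=16, N=22, O=17, P=10

O's domain is down to {17}, so O = 17. Eliminate 17 elsewhere: K, M, N.
P's domain is down to {10}, so P = 10. Eliminate 10 elsewhere: L, N.
M must be 16 (only option left). Eliminate 16 elsewhere: J, K.
N must be 22 (only option left). So J can't be 22.
K has just one choice, so K = 1. So J, L can't be 1.
L has just one choice, so L = 27.
J has just one choice, so J = 25.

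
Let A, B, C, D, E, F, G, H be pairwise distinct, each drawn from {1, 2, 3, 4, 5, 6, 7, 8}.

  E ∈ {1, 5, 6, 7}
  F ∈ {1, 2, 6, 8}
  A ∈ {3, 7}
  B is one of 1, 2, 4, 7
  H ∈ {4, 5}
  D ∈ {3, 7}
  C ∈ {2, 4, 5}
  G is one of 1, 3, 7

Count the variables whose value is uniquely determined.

3

The 8 variables draw from only 8 values {1, 2, 3, 4, 5, 6, 7, 8}, so each is used; only F can be 8, hence F = 8.
Among the 7 still-open variables, 6 fits only E (and all 7 values in {1, 2, 3, 4, 5, 6, 7} must be used), so E = 6.
A and D between them cover only {3, 7} — a naked pair. Remove those values from B, G.
G has just one choice, so G = 1. Remove 1 from B.
Determined: E=6, F=8, G=1. The other variables each still have more than one consistent value. That makes 3.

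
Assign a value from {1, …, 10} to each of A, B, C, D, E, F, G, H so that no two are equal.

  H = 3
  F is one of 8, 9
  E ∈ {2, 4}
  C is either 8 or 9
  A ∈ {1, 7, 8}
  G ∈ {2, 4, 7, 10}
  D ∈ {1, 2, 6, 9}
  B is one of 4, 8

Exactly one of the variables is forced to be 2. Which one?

H's domain is down to {3}, so H = 3.
C and F between them cover only {8, 9} — a naked pair. Remove those values from A, B, D.
B must be 4 (only option left). Remove 4 from E, G.
So 2 goes to E.

E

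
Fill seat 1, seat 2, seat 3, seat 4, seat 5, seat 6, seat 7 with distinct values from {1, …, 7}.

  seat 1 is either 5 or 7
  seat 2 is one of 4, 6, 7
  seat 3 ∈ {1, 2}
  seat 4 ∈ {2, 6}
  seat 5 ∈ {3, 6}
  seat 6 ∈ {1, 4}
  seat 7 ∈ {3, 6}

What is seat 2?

Among the 7 variables, 5 fits only seat 1 (and all 7 values in {1, 2, 3, 4, 5, 6, 7} must be used), so seat 1 = 5.
The 6 still-open variables draw from only 6 values {1, 2, 3, 4, 6, 7}, so each is used; only seat 2 can be 7, hence seat 2 = 7.

7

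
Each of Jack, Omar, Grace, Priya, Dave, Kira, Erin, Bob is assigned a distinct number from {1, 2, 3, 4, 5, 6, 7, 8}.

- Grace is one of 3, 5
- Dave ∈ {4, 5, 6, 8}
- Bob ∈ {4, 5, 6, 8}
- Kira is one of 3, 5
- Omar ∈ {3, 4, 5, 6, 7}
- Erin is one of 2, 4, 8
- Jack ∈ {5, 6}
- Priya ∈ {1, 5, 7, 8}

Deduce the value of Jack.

6

Among the 8 variables, 1 fits only Priya (and all 8 values in {1, 2, 3, 4, 5, 6, 7, 8} must be used), so Priya = 1.
Among the 7 still-open variables, 2 fits only Erin (and all 7 values in {2, 3, 4, 5, 6, 7, 8} must be used), so Erin = 2.
The 6 still-open variables together cover exactly {3, 4, 5, 6, 7, 8} — 6 values for 6 variables — and 7 appears only in Omar's list, so Omar = 7.
Grace and Kira between them cover only {3, 5} — a naked pair. Remove those values from Jack, Dave, Bob.
So Jack = 6.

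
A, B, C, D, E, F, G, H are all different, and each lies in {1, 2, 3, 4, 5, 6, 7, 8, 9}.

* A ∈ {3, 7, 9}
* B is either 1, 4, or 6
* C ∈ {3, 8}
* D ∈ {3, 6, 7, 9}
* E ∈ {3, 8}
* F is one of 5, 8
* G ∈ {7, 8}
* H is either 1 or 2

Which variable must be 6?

C and E share exactly the 2 values {3, 8}; by pigeonhole those values go to them, so strike 3, 8 from A, D, F, G.
F's domain is down to {5}, so F = 5.
G's domain is down to {7}, so G = 7. Eliminate 7 elsewhere: A, D.
A must be 9 (only option left). Remove 9 from D.
So 6 goes to D.

D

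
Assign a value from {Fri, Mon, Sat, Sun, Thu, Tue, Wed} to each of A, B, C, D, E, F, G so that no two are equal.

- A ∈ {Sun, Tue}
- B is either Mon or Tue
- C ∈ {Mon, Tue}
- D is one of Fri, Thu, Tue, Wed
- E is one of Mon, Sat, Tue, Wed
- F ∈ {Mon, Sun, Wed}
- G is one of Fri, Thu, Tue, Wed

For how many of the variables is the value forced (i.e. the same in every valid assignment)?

3

Among the 7 variables, Sat fits only E (and all 7 values in {Fri, Mon, Sat, Sun, Thu, Tue, Wed} must be used), so E = Sat.
The 2 variables B and C are confined to {Mon, Tue}, which locks those values in; drop them from A, D, F, G.
That leaves A = Sun. So F can't be Sun.
F must be Wed (only option left). Eliminate Wed elsewhere: D, G.
Determined: A=Sun, E=Sat, F=Wed. The other variables each still have more than one consistent value. That makes 3.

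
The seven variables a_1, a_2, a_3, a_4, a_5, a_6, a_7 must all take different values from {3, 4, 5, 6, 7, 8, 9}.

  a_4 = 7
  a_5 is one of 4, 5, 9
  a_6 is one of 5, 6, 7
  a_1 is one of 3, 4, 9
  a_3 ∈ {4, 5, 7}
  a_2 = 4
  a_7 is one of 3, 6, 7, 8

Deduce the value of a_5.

9

a_2's domain is down to {4}, so a_2 = 4. Strike 4 from a_1, a_3, a_5.
That leaves a_4 = 7. Strike 7 from a_3, a_6, a_7.
a_3 has just one choice, so a_3 = 5. Remove 5 from a_5, a_6.
So a_5 = 9.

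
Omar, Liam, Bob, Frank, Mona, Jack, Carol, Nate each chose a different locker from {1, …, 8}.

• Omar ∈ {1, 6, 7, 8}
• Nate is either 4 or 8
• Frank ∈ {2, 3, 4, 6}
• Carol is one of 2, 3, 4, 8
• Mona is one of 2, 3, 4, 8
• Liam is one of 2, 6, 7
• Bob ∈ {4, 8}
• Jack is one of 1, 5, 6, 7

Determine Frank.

6

The 8 variables draw from only 8 values {1, 2, 3, 4, 5, 6, 7, 8}, so each is used; only Jack can be 5, hence Jack = 5.
Among the 7 still-open variables, 1 fits only Omar (and all 7 values in {1, 2, 3, 4, 6, 7, 8} must be used), so Omar = 1.
The 6 still-open variables draw from only 6 values {2, 3, 4, 6, 7, 8}, so each is used; only Liam can be 7, hence Liam = 7.
The 5 still-open variables draw from only 5 values {2, 3, 4, 6, 8}, so each is used; only Frank can be 6, hence Frank = 6.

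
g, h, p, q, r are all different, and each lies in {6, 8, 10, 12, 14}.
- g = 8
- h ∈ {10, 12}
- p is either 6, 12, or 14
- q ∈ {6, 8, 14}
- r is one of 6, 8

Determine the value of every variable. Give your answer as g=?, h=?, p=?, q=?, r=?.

g=8, h=10, p=12, q=14, r=6

g has just one choice, so g = 8. Remove 8 from q, r.
r's domain is down to {6}, so r = 6. Strike 6 from p, q.
q has just one choice, so q = 14. Eliminate 14 elsewhere: p.
p has just one choice, so p = 12. So h can't be 12.
That leaves h = 10.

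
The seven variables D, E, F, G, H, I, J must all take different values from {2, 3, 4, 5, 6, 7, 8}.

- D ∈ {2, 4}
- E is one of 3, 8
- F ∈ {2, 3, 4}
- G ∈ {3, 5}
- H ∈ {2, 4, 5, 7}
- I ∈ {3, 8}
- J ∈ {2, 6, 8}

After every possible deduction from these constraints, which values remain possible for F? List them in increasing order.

2, 4

Among the 7 variables, 6 fits only J (and all 7 values in {2, 3, 4, 5, 6, 7, 8} must be used), so J = 6.
The 6 still-open variables draw from only 6 values {2, 3, 4, 5, 7, 8}, so each is used; only H can be 7, hence H = 7.
The 5 still-open variables draw from only 5 values {2, 3, 4, 5, 8}, so each is used; only G can be 5, hence G = 5.
E and I share exactly the 2 values {3, 8}; by pigeonhole those values go to them, so strike 3, 8 from F.
No further eliminations apply; F can still be any of 2, 4.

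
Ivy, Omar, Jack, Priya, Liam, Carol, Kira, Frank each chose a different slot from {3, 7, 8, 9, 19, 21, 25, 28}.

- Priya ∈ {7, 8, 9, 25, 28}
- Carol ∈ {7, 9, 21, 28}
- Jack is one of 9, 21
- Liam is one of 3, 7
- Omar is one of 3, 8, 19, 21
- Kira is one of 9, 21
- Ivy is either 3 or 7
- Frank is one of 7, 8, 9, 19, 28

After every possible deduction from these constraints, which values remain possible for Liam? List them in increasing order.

Among the 8 variables, 25 fits only Priya (and all 8 values in {3, 7, 8, 9, 19, 21, 25, 28} must be used), so Priya = 25.
Ivy and Liam share exactly the 2 values {3, 7}; by pigeonhole those values go to them, so strike 3, 7 from Omar, Carol, Frank.
Jack and Kira share exactly the 2 values {9, 21}; by pigeonhole those values go to them, so strike 9, 21 from Omar, Carol, Frank.
Carol must be 28 (only option left). Remove 28 from Frank.
No further eliminations apply; Liam can still be any of 3, 7.

3, 7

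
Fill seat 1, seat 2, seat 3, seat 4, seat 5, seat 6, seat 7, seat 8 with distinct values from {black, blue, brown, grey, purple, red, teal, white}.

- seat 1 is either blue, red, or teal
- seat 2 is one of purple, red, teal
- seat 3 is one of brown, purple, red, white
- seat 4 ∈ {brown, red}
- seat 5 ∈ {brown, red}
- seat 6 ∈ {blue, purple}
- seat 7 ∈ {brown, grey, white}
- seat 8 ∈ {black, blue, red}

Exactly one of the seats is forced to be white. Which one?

The 8 variables draw from only 8 values {black, blue, brown, grey, purple, red, teal, white}, so each is used; only seat 8 can be black, hence seat 8 = black.
The 7 still-open variables together cover exactly {blue, brown, grey, purple, red, teal, white} — 7 values for 7 variables — and grey appears only in seat 7's list, so seat 7 = grey.
The 6 still-open variables draw from only 6 values {blue, brown, purple, red, teal, white}, so each is used; only seat 3 can be white, hence seat 3 = white.

seat 3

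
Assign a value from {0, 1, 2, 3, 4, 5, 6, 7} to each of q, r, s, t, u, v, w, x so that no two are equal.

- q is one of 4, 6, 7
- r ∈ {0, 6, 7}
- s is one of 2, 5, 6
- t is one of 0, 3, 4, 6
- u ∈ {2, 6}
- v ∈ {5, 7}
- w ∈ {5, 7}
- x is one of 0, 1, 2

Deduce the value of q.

The 8 variables draw from only 8 values {0, 1, 2, 3, 4, 5, 6, 7}, so each is used; only x can be 1, hence x = 1.
Among the 7 still-open variables, 3 fits only t (and all 7 values in {0, 2, 3, 4, 5, 6, 7} must be used), so t = 3.
The 6 still-open variables together cover exactly {0, 2, 4, 5, 6, 7} — 6 values for 6 variables — and 0 appears only in r's list, so r = 0.
The 5 still-open variables together cover exactly {2, 4, 5, 6, 7} — 5 values for 5 variables — and 4 appears only in q's list, so q = 4.

4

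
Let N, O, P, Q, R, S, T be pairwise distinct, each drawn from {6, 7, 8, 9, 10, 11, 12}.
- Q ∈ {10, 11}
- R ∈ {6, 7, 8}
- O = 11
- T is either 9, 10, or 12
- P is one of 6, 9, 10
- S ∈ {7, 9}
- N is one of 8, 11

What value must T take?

12

O has just one choice, so O = 11. Eliminate 11 elsewhere: N, Q.
Q's domain is down to {10}, so Q = 10. So P, T can't be 10.
N must be 8 (only option left). Remove 8 from R.
The 4 still-open variables draw from only 4 values {6, 7, 9, 12}, so each is used; only T can be 12, hence T = 12.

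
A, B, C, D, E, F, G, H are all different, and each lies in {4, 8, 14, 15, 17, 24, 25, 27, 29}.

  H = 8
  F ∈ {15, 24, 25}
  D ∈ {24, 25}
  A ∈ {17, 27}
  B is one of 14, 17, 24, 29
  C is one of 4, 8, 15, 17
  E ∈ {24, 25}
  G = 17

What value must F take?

15

G's domain is down to {17}, so G = 17. Eliminate 17 elsewhere: A, B, C.
H has just one choice, so H = 8. Strike 8 from C.
A's domain is down to {27}, so A = 27.
D and E between them cover only {24, 25} — a naked pair. Remove those values from B, F.
So F = 15.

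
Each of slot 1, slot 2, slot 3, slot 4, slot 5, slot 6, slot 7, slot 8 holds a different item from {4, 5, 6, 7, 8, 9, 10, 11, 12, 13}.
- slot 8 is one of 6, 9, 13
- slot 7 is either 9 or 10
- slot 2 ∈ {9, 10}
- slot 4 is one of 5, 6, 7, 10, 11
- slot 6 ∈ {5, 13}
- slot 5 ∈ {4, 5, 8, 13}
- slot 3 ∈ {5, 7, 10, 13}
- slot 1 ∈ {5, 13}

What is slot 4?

11

The 2 variables slot 1 and slot 6 are confined to {5, 13}, which locks those values in; drop them from slot 3, slot 4, slot 5, slot 8.
slot 2 and slot 7 share exactly the 2 values {9, 10}; by pigeonhole those values go to them, so strike 9, 10 from slot 3, slot 4, slot 8.
slot 3 must be 7 (only option left). Strike 7 from slot 4.
slot 8 must be 6 (only option left). Eliminate 6 elsewhere: slot 4.
So slot 4 = 11.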